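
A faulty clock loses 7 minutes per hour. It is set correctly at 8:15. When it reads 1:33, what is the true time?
For every 60 true minutes, the faulty clock advances 53 minutes, so 1 faulty-clock minute corresponds to 60/53 true minutes.
From 8:15 to 1:33 on the faulty dial is 318 minutes.
True elapsed: 318 x 60/53 = 360 minutes = 6 hours.
True time: 8:15 + 6 hours = 2:15.

Final answer: 2:15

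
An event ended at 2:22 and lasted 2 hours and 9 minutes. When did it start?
Starting time: 2:22 = 142 total minutes past 12:00
Subtracting: 2 hours and 9 minutes = 129 minutes
142 - 129 = 13 minutes
= 13 minutes past 12:00 = 12:13

Final answer: 12:13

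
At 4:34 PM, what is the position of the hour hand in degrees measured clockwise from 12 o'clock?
The hour hand moves 30 degrees per hour and 0.5 degrees per minute.
At 4:34: (4) x 30 + 34 x 0.5 = 120 + 17 = 137 degrees

Final answer: 137 degrees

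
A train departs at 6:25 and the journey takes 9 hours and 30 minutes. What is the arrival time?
Starting time: 6:25
Adding 30 minutes to 25 minutes: 25 + 30 = 55 minutes
Adding 9 hours: 6 + 9 = 15 - 12 = 3
Final time: 3:55

Final answer: 3:55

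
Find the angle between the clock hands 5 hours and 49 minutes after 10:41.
First find the time 5 hours and 49 minutes after 10:41.
Total minutes: 10 x 60 + 41 + 5 x 60 + 49 = 990.
990 mod 720 = 270 minutes = 4:30.
Now compute the angle at 4:30:
Hour hand: 4 x 30 + 30 x 0.5 = 135 degrees
Minute hand: 30 x 6 = 180 degrees
Difference: |135 - 180| = 45 degrees
The angle is 45 degrees

Final answer: 45 degrees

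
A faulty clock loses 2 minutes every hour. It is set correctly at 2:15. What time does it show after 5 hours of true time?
For every 60 true minutes, the faulty clock advances 60 - 2 = 58 minutes.
True elapsed: 5 hours = 300 minutes.
Faulty clock advances: 300 x 58/60 = 290 minutes (drift: 10 minutes behind).
Shown time: 2:15 + 290 minutes = 7:05.

Final answer: 7:05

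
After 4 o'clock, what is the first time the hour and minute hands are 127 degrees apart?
At t minutes past 4:00, the hour hand is at 30 x 4 + 0.5t degrees and the minute hand is at 6t degrees.
The smaller angle between them is 127 degrees when |30H - 5.5t| = 127 or |30H - 5.5t| = 233.
With H = 4, solve 30 x 4 - 5.5t = +/- target for each target:
  t = (30 x 4 - 127) / 5.5 = -1.27 (outside (0, 60))
  t = (30 x 4 + 127) / 5.5 = 44.91
  t = (30 x 4 - 233) / 5.5 = -20.55 (outside (0, 60))
  t = (30 x 4 + 233) / 5.5 = 64.18 (outside (0, 60))
Valid solutions in (0, 60): {44.91} minutes.
The first occurrence is t = 44.91 minutes.
The hands form a 127-degree angle at 44.91 minutes past 4:00.

Final answer: 44.91 minutes past 4:00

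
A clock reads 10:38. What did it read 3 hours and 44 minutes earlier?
Starting time: 10:38 = 638 total minutes past 12:00
Subtracting: 3 hours and 44 minutes = 224 minutes
638 - 224 = 414 minutes
= 6 hours and 54 minutes past 12:00 = 6:54

Final answer: 6:54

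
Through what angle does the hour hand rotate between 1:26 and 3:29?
The hour hand moves 0.5 degrees per minute.
Time elapsed: 3:29 - 1:26 = 123 minutes
Angular displacement: 123 x 0.5 = 61.5 degrees

Final answer: 61.5 degrees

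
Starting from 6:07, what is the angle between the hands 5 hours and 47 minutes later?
First find the time 5 hours and 47 minutes after 6:07.
Total minutes: 6 x 60 + 7 + 5 x 60 + 47 = 714.
714 mod 720 = 714 minutes = 11:54.
Now compute the angle at 11:54:
Hour hand: 11 x 30 + 54 x 0.5 = 357 degrees
Minute hand: 54 x 6 = 324 degrees
Difference: |357 - 324| = 33 degrees
The angle is 33 degrees

Final answer: 33 degrees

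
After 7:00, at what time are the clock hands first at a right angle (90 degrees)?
At t minutes past 7:00, the hour hand is at 30 x 7 + 0.5t degrees and the minute hand is at 6t degrees.
The smaller angle between them is 90 degrees when |30H - 5.5t| = 90 or |30H - 5.5t| = 270.
With H = 7, solve 30 x 7 - 5.5t = +/- target for each target:
  t = (30 x 7 - 90) / 5.5 = 21.82
  t = (30 x 7 + 90) / 5.5 = 54.55
  t = (30 x 7 - 270) / 5.5 = -10.91 (outside (0, 60))
  t = (30 x 7 + 270) / 5.5 = 87.27 (outside (0, 60))
Valid solutions in (0, 60): {21.82, 54.55} minutes.
First occurrence: t = 21.82 minutes.
The hands are at right angles at 21.82 minutes past 7:00.

Final answer: 21.82 minutes past 7:00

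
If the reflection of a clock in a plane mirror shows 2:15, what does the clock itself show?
Reflection across the vertical (12-6) axis maps a hand at angle A degrees to (360 - A) degrees, which sends a reading of T minutes past 12:00 to (720 - T) minutes past 12:00.
Mirror reads 2:15 = 135 minutes past 12:00.
Actual time: (720 - 135) mod 720 = 585 minutes = 9:45.

Final answer: 9:45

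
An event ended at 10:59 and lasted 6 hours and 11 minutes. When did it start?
Starting time: 10:59 = 659 total minutes past 12:00
Subtracting: 6 hours and 11 minutes = 371 minutes
659 - 371 = 288 minutes
= 4 hours and 48 minutes past 12:00 = 4:48

Final answer: 4:48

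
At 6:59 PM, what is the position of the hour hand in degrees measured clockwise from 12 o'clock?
The hour hand moves 30 degrees per hour and 0.5 degrees per minute.
At 6:59: (6) x 30 + 59 x 0.5 = 180 + 29.5 = 209.5 degrees

Final answer: 209.5 degrees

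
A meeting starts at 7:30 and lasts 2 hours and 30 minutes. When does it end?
Starting time: 7:30
Adding 30 minutes to 30 minutes: 30 + 30 = 60 minutes = 1 hour
Adding 2 hours: 7 + 2 + 1 (carry) = 10
Final time: 10:00

Final answer: 10:00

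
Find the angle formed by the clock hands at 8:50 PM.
Hour hand position: 8 x 30 + 50 x 0.5 = 265 degrees
Minute hand position: 50 x 6 = 300 degrees
Difference: |265 - 300| = 35 degrees
The angle between the hands is 35 degrees

Final answer: 35 degrees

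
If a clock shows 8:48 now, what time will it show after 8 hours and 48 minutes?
Starting time: 8:48
Adding 48 minutes to 48 minutes: 48 + 48 = 96 minutes = 1 hour and 36 minutes
Adding 8 hours: 8 + 8 + 1 (carry) = 17 - 12 = 5
Final time: 5:36

Final answer: 5:36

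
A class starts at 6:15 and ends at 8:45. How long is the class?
From 6:15 to 8:45:
(8 x 60 + 45) - (6 x 60 + 15) = 525 - 375 = 150 minutes
= 2 hours and 30 minutes

Final answer: 2 hours and 30 minutes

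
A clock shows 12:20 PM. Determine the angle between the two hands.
Hour hand position: 0 x 30 + 20 x 0.5 = 10 degrees
Minute hand position: 20 x 6 = 120 degrees
Difference: |10 - 120| = 110 degrees
The angle between the hands is 110 degrees

Final answer: 110 degrees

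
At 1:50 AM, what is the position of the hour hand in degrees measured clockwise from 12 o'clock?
The hour hand moves 30 degrees per hour and 0.5 degrees per minute.
At 1:50: (1) x 30 + 50 x 0.5 = 30 + 25 = 55 degrees

Final answer: 55 degrees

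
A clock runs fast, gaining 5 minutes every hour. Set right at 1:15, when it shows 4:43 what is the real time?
For every 60 true minutes, the faulty clock advances 65 minutes, so 1 faulty-clock minute corresponds to 60/65 true minutes.
From 1:15 to 4:43 on the faulty dial is 208 minutes.
True elapsed: 208 x 60/65 = 192 minutes = 3 hours and 12 minutes.
True time: 1:15 + 3 hours and 12 minutes = 4:27.

Final answer: 4:27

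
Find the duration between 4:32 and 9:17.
From 4:32 to 9:17:
(9 x 60 + 17) - (4 x 60 + 32) = 557 - 272 = 285 minutes
= 4 hours and 45 minutes

Final answer: 4 hours and 45 minutes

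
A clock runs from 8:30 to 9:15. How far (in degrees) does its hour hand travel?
The hour hand moves 0.5 degrees per minute.
Time elapsed: 9:15 - 8:30 = 45 minutes
Angular displacement: 45 x 0.5 = 22.5 degrees

Final answer: 22.5 degrees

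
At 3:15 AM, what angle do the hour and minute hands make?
Hour hand position: 3 x 30 + 15 x 0.5 = 97.5 degrees
Minute hand position: 15 x 6 = 90 degrees
Difference: |97.5 - 90| = 7.5 degrees
The angle between the hands is 7.5 degrees

Final answer: 7.5 degrees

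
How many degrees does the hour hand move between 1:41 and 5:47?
The hour hand moves 0.5 degrees per minute.
Time elapsed: 5:47 - 1:41 = 246 minutes
Angular displacement: 246 x 0.5 = 123 degrees

Final answer: 123 degrees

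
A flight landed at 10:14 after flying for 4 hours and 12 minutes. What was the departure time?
Starting time: 10:14 = 614 total minutes past 12:00
Subtracting: 4 hours and 12 minutes = 252 minutes
614 - 252 = 362 minutes
= 6 hours and 2 minutes past 12:00 = 6:02

Final answer: 6:02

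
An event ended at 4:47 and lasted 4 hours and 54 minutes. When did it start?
Starting time: 4:47 = 287 total minutes past 12:00
Subtracting: 4 hours and 54 minutes = 294 minutes
287 - 294 = -7 (negative, add 12 hours = 720) = 713 minutes
= 11 hours and 53 minutes past 12:00 = 11:53

Final answer: 11:53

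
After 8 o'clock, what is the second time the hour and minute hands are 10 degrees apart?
At t minutes past 8:00, the hour hand is at 30 x 8 + 0.5t degrees and the minute hand is at 6t degrees.
The smaller angle between them is 10 degrees when |30H - 5.5t| = 10 or |30H - 5.5t| = 350.
With H = 8, solve 30 x 8 - 5.5t = +/- target for each target:
  t = (30 x 8 - 10) / 5.5 = 41.82
  t = (30 x 8 + 10) / 5.5 = 45.45
  t = (30 x 8 - 350) / 5.5 = -20 (outside (0, 60))
  t = (30 x 8 + 350) / 5.5 = 107.27 (outside (0, 60))
Valid solutions in (0, 60): {41.82, 45.45} minutes.
The second occurrence is t = 45.45 minutes.
The hands form a 10-degree angle at 45.45 minutes past 8:00.

Final answer: 45.45 minutes past 8:00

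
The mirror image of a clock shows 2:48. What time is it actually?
Reflection across the vertical (12-6) axis maps a hand at angle A degrees to (360 - A) degrees, which sends a reading of T minutes past 12:00 to (720 - T) minutes past 12:00.
Mirror reads 2:48 = 168 minutes past 12:00.
Actual time: (720 - 168) mod 720 = 552 minutes = 9:12.

Final answer: 9:12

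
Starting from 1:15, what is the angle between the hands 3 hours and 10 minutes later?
First find the time 3 hours and 10 minutes after 1:15.
Total minutes: 1 x 60 + 15 + 3 x 60 + 10 = 265.
265 mod 720 = 265 minutes = 4:25.
Now compute the angle at 4:25:
Hour hand: 4 x 30 + 25 x 0.5 = 132.5 degrees
Minute hand: 25 x 6 = 150 degrees
Difference: |132.5 - 150| = 17.5 degrees
The angle is 17.5 degrees

Final answer: 17.5 degrees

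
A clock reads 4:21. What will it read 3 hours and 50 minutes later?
Starting time: 4:21
Adding 50 minutes to 21 minutes: 21 + 50 = 71 minutes = 1 hour and 11 minutes
Adding 3 hours: 4 + 3 + 1 (carry) = 8
Final time: 8:11

Final answer: 8:11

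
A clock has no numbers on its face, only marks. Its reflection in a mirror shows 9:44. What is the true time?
Reflection across the vertical (12-6) axis maps a hand at angle A degrees to (360 - A) degrees, which sends a reading of T minutes past 12:00 to (720 - T) minutes past 12:00.
Mirror reads 9:44 = 584 minutes past 12:00.
Actual time: (720 - 584) mod 720 = 136 minutes = 2:16.

Final answer: 2:16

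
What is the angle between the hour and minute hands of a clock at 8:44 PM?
Hour hand position: 8 x 30 + 44 x 0.5 = 262 degrees
Minute hand position: 44 x 6 = 264 degrees
Difference: |262 - 264| = 2 degrees
The angle between the hands is 2 degrees

Final answer: 2 degrees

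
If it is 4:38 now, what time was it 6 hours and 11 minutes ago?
Starting time: 4:38 = 278 total minutes past 12:00
Subtracting: 6 hours and 11 minutes = 371 minutes
278 - 371 = -93 (negative, add 12 hours = 720) = 627 minutes
= 10 hours and 27 minutes past 12:00 = 10:27

Final answer: 10:27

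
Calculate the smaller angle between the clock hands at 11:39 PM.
Hour hand position: 11 x 30 + 39 x 0.5 = 349.5 degrees
Minute hand position: 39 x 6 = 234 degrees
Difference: |349.5 - 234| = 115.5 degrees
The angle between the hands is 115.5 degrees

Final answer: 115.5 degrees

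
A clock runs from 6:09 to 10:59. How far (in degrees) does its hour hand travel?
The hour hand moves 0.5 degrees per minute.
Time elapsed: 10:59 - 6:09 = 290 minutes
Angular displacement: 290 x 0.5 = 145 degrees

Final answer: 145 degrees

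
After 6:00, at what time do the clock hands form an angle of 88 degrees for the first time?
At t minutes past 6:00, the hour hand is at 30 x 6 + 0.5t degrees and the minute hand is at 6t degrees.
The smaller angle between them is 88 degrees when |30H - 5.5t| = 88 or |30H - 5.5t| = 272.
With H = 6, solve 30 x 6 - 5.5t = +/- target for each target:
  t = (30 x 6 - 88) / 5.5 = 16.73
  t = (30 x 6 + 88) / 5.5 = 48.73
  t = (30 x 6 - 272) / 5.5 = -16.73 (outside (0, 60))
  t = (30 x 6 + 272) / 5.5 = 82.18 (outside (0, 60))
Valid solutions in (0, 60): {16.73, 48.73} minutes.
The first occurrence is t = 16.73 minutes.
The hands form a 88-degree angle at 16.73 minutes past 6:00.

Final answer: 16.73 minutes past 6:00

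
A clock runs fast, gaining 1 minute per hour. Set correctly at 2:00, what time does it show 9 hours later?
For every 60 true minutes, the faulty clock advances 60 + 1 = 61 minutes.
True elapsed: 9 hours = 540 minutes.
Faulty clock advances: 540 x 61/60 = 549 minutes (drift: 9 minutes ahead).
Shown time: 2:00 + 549 minutes = 11:09.

Final answer: 11:09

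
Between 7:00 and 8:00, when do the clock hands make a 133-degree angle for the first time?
At t minutes past 7:00, the hour hand is at 30 x 7 + 0.5t degrees and the minute hand is at 6t degrees.
The smaller angle between them is 133 degrees when |30H - 5.5t| = 133 or |30H - 5.5t| = 227.
With H = 7, solve 30 x 7 - 5.5t = +/- target for each target:
  t = (30 x 7 - 133) / 5.5 = 14
  t = (30 x 7 + 133) / 5.5 = 62.36 (outside (0, 60))
  t = (30 x 7 - 227) / 5.5 = -3.09 (outside (0, 60))
  t = (30 x 7 + 227) / 5.5 = 79.45 (outside (0, 60))
Valid solutions in (0, 60): {14} minutes.
The first occurrence is t = 14 minutes.
The hands form a 133-degree angle at 14 minutes past 7:00.

Final answer: 14 minutes past 7:00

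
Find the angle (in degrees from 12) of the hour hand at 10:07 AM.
The hour hand moves 30 degrees per hour and 0.5 degrees per minute.
At 10:07: (10) x 30 + 7 x 0.5 = 300 + 3.5 = 303.5 degrees

Final answer: 303.5 degrees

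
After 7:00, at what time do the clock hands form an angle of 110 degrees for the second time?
At t minutes past 7:00, the hour hand is at 30 x 7 + 0.5t degrees and the minute hand is at 6t degrees.
The smaller angle between them is 110 degrees when |30H - 5.5t| = 110 or |30H - 5.5t| = 250.
With H = 7, solve 30 x 7 - 5.5t = +/- target for each target:
  t = (30 x 7 - 110) / 5.5 = 18.18
  t = (30 x 7 + 110) / 5.5 = 58.18
  t = (30 x 7 - 250) / 5.5 = -7.27 (outside (0, 60))
  t = (30 x 7 + 250) / 5.5 = 83.64 (outside (0, 60))
Valid solutions in (0, 60): {18.18, 58.18} minutes.
The second occurrence is t = 58.18 minutes.
The hands form a 110-degree angle at 58.18 minutes past 7:00.

Final answer: 58.18 minutes past 7:00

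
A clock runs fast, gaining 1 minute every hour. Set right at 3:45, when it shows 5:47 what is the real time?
For every 60 true minutes, the faulty clock advances 61 minutes, so 1 faulty-clock minute corresponds to 60/61 true minutes.
From 3:45 to 5:47 on the faulty dial is 122 minutes.
True elapsed: 122 x 60/61 = 120 minutes = 2 hours.
True time: 3:45 + 2 hours = 5:45.

Final answer: 5:45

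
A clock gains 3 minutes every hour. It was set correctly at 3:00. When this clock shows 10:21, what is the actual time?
For every 60 true minutes, the faulty clock advances 63 minutes, so 1 faulty-clock minute corresponds to 60/63 true minutes.
From 3:00 to 10:21 on the faulty dial is 441 minutes.
True elapsed: 441 x 60/63 = 420 minutes = 7 hours.
True time: 3:00 + 7 hours = 10:00.

Final answer: 10:00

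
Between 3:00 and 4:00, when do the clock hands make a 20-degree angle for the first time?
At t minutes past 3:00, the hour hand is at 30 x 3 + 0.5t degrees and the minute hand is at 6t degrees.
The smaller angle between them is 20 degrees when |30H - 5.5t| = 20 or |30H - 5.5t| = 340.
With H = 3, solve 30 x 3 - 5.5t = +/- target for each target:
  t = (30 x 3 - 20) / 5.5 = 12.73
  t = (30 x 3 + 20) / 5.5 = 20
  t = (30 x 3 - 340) / 5.5 = -45.45 (outside (0, 60))
  t = (30 x 3 + 340) / 5.5 = 78.18 (outside (0, 60))
Valid solutions in (0, 60): {12.73, 20} minutes.
The first occurrence is t = 12.73 minutes.
The hands form a 20-degree angle at 12.73 minutes past 3:00.

Final answer: 12.73 minutes past 3:00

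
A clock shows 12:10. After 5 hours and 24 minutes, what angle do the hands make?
First find the time 5 hours and 24 minutes after 12:10.
Total minutes: 12 x 60 + 10 + 5 x 60 + 24 = 1054.
1054 mod 720 = 334 minutes = 5:34.
Now compute the angle at 5:34:
Hour hand: 5 x 30 + 34 x 0.5 = 167 degrees
Minute hand: 34 x 6 = 204 degrees
Difference: |167 - 204| = 37 degrees
The angle is 37 degrees

Final answer: 37 degrees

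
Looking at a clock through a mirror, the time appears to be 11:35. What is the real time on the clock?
Reflection across the vertical (12-6) axis maps a hand at angle A degrees to (360 - A) degrees, which sends a reading of T minutes past 12:00 to (720 - T) minutes past 12:00.
Mirror reads 11:35 = 695 minutes past 12:00.
Actual time: (720 - 695) mod 720 = 25 minutes = 12:25.

Final answer: 12:25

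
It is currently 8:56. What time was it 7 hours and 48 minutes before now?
Starting time: 8:56 = 536 total minutes past 12:00
Subtracting: 7 hours and 48 minutes = 468 minutes
536 - 468 = 68 minutes
= 1 hour and 8 minutes past 12:00 = 1:08

Final answer: 1:08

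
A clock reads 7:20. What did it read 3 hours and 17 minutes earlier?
Starting time: 7:20 = 440 total minutes past 12:00
Subtracting: 3 hours and 17 minutes = 197 minutes
440 - 197 = 243 minutes
= 4 hours and 3 minutes past 12:00 = 4:03

Final answer: 4:03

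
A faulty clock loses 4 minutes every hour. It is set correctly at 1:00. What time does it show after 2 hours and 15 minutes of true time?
For every 60 true minutes, the faulty clock advances 60 - 4 = 56 minutes.
True elapsed: 2 hours and 15 minutes = 135 minutes.
Faulty clock advances: 135 x 56/60 = 126 minutes (drift: 9 minutes behind).
Shown time: 1:00 + 126 minutes = 3:06.

Final answer: 3:06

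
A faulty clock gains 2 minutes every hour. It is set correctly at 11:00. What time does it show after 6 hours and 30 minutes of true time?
For every 60 true minutes, the faulty clock advances 60 + 2 = 62 minutes.
True elapsed: 6 hours and 30 minutes = 390 minutes.
Faulty clock advances: 390 x 62/60 = 403 minutes (drift: 13 minutes ahead).
Shown time: 11:00 + 403 minutes = 5:43.

Final answer: 5:43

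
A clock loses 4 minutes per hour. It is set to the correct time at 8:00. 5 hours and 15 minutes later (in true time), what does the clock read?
For every 60 true minutes, the faulty clock advances 60 - 4 = 56 minutes.
True elapsed: 5 hours and 15 minutes = 315 minutes.
Faulty clock advances: 315 x 56/60 = 294 minutes (drift: 21 minutes behind).
Shown time: 8:00 + 294 minutes = 12:54.

Final answer: 12:54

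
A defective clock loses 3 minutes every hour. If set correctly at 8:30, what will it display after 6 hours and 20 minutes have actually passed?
For every 60 true minutes, the faulty clock advances 60 - 3 = 57 minutes.
True elapsed: 6 hours and 20 minutes = 380 minutes.
Faulty clock advances: 380 x 57/60 = 361 minutes (drift: 19 minutes behind).
Shown time: 8:30 + 361 minutes = 2:31.

Final answer: 2:31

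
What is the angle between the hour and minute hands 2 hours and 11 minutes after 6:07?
First find the time 2 hours and 11 minutes after 6:07.
Total minutes: 6 x 60 + 7 + 2 x 60 + 11 = 498.
498 mod 720 = 498 minutes = 8:18.
Now compute the angle at 8:18:
Hour hand: 8 x 30 + 18 x 0.5 = 249 degrees
Minute hand: 18 x 6 = 108 degrees
Difference: |249 - 108| = 141 degrees
The angle is 141 degrees

Final answer: 141 degrees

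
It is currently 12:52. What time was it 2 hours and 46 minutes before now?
Starting time: 12:52 = 52 total minutes past 12:00
Subtracting: 2 hours and 46 minutes = 166 minutes
52 - 166 = -114 (negative, add 12 hours = 720) = 606 minutes
= 10 hours and 6 minutes past 12:00 = 10:06

Final answer: 10:06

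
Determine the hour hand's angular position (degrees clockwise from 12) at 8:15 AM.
The hour hand moves 30 degrees per hour and 0.5 degrees per minute.
At 8:15: (8) x 30 + 15 x 0.5 = 240 + 7.5 = 247.5 degrees

Final answer: 247.5 degrees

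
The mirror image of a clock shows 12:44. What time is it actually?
Reflection across the vertical (12-6) axis maps a hand at angle A degrees to (360 - A) degrees, which sends a reading of T minutes past 12:00 to (720 - T) minutes past 12:00.
Mirror reads 12:44 = 44 minutes past 12:00.
Actual time: (720 - 44) mod 720 = 676 minutes = 11:16.

Final answer: 11:16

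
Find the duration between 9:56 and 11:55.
From 9:56 to 11:55:
(11 x 60 + 55) - (9 x 60 + 56) = 715 - 596 = 119 minutes
= 1 hour and 59 minutes

Final answer: 1 hour and 59 minutes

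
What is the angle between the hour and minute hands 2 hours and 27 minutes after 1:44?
First find the time 2 hours and 27 minutes after 1:44.
Total minutes: 1 x 60 + 44 + 2 x 60 + 27 = 251.
251 mod 720 = 251 minutes = 4:11.
Now compute the angle at 4:11:
Hour hand: 4 x 30 + 11 x 0.5 = 125.5 degrees
Minute hand: 11 x 6 = 66 degrees
Difference: |125.5 - 66| = 59.5 degrees
The angle is 59.5 degrees

Final answer: 59.5 degrees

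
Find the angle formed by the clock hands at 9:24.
Hour hand position: 9 x 30 + 24 x 0.5 = 282 degrees
Minute hand position: 24 x 6 = 144 degrees
Difference: |282 - 144| = 138 degrees
The angle between the hands is 138 degrees

Final answer: 138 degrees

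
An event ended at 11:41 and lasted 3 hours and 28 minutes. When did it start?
Starting time: 11:41 = 701 total minutes past 12:00
Subtracting: 3 hours and 28 minutes = 208 minutes
701 - 208 = 493 minutes
= 8 hours and 13 minutes past 12:00 = 8:13

Final answer: 8:13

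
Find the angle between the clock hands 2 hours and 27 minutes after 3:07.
First find the time 2 hours and 27 minutes after 3:07.
Total minutes: 3 x 60 + 7 + 2 x 60 + 27 = 334.
334 mod 720 = 334 minutes = 5:34.
Now compute the angle at 5:34:
Hour hand: 5 x 30 + 34 x 0.5 = 167 degrees
Minute hand: 34 x 6 = 204 degrees
Difference: |167 - 204| = 37 degrees
The angle is 37 degrees

Final answer: 37 degrees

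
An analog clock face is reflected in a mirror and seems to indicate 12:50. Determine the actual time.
Reflection across the vertical (12-6) axis maps a hand at angle A degrees to (360 - A) degrees, which sends a reading of T minutes past 12:00 to (720 - T) minutes past 12:00.
Mirror reads 12:50 = 50 minutes past 12:00.
Actual time: (720 - 50) mod 720 = 670 minutes = 11:10.

Final answer: 11:10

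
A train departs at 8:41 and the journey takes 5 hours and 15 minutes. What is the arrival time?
Starting time: 8:41
Adding 15 minutes to 41 minutes: 41 + 15 = 56 minutes
Adding 5 hours: 8 + 5 = 13 - 12 = 1
Final time: 1:56

Final answer: 1:56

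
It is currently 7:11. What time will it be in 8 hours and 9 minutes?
Starting time: 7:11
Adding 9 minutes to 11 minutes: 11 + 9 = 20 minutes
Adding 8 hours: 7 + 8 = 15 - 12 = 3
Final time: 3:20

Final answer: 3:20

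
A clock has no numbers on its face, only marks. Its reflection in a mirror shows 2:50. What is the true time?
Reflection across the vertical (12-6) axis maps a hand at angle A degrees to (360 - A) degrees, which sends a reading of T minutes past 12:00 to (720 - T) minutes past 12:00.
Mirror reads 2:50 = 170 minutes past 12:00.
Actual time: (720 - 170) mod 720 = 550 minutes = 9:10.

Final answer: 9:10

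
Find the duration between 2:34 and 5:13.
From 2:34 to 5:13:
(5 x 60 + 13) - (2 x 60 + 34) = 313 - 154 = 159 minutes
= 2 hours and 39 minutes

Final answer: 2 hours and 39 minutes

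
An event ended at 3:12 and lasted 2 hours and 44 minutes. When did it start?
Starting time: 3:12 = 192 total minutes past 12:00
Subtracting: 2 hours and 44 minutes = 164 minutes
192 - 164 = 28 minutes
= 28 minutes past 12:00 = 12:28

Final answer: 12:28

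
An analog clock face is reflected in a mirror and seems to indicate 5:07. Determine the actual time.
Reflection across the vertical (12-6) axis maps a hand at angle A degrees to (360 - A) degrees, which sends a reading of T minutes past 12:00 to (720 - T) minutes past 12:00.
Mirror reads 5:07 = 307 minutes past 12:00.
Actual time: (720 - 307) mod 720 = 413 minutes = 6:53.

Final answer: 6:53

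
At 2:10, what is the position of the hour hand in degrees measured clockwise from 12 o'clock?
The hour hand moves 30 degrees per hour and 0.5 degrees per minute.
At 2:10: (2) x 30 + 10 x 0.5 = 60 + 5 = 65 degrees

Final answer: 65 degrees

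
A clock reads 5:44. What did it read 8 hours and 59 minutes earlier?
Starting time: 5:44 = 344 total minutes past 12:00
Subtracting: 8 hours and 59 minutes = 539 minutes
344 - 539 = -195 (negative, add 12 hours = 720) = 525 minutes
= 8 hours and 45 minutes past 12:00 = 8:45

Final answer: 8:45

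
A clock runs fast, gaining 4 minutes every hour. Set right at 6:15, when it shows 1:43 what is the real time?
For every 60 true minutes, the faulty clock advances 64 minutes, so 1 faulty-clock minute corresponds to 60/64 true minutes.
From 6:15 to 1:43 on the faulty dial is 448 minutes.
True elapsed: 448 x 60/64 = 420 minutes = 7 hours.
True time: 6:15 + 7 hours = 1:15.

Final answer: 1:15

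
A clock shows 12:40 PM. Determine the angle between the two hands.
Hour hand position: 0 x 30 + 40 x 0.5 = 20 degrees
Minute hand position: 40 x 6 = 240 degrees
Difference: |20 - 240| = 220 degrees
Since 220 > 180, the smaller angle is 360 - 220 = 140 degrees

Final answer: 140 degrees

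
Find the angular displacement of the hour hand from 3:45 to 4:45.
The hour hand moves 0.5 degrees per minute.
Time elapsed: 4:45 - 3:45 = 60 minutes
Angular displacement: 60 x 0.5 = 30 degrees

Final answer: 30 degrees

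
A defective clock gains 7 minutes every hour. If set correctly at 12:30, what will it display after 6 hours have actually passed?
For every 60 true minutes, the faulty clock advances 60 + 7 = 67 minutes.
True elapsed: 6 hours = 360 minutes.
Faulty clock advances: 360 x 67/60 = 402 minutes (drift: 42 minutes ahead).
Shown time: 12:30 + 402 minutes = 7:12.

Final answer: 7:12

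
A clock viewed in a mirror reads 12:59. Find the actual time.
Reflection across the vertical (12-6) axis maps a hand at angle A degrees to (360 - A) degrees, which sends a reading of T minutes past 12:00 to (720 - T) minutes past 12:00.
Mirror reads 12:59 = 59 minutes past 12:00.
Actual time: (720 - 59) mod 720 = 661 minutes = 11:01.

Final answer: 11:01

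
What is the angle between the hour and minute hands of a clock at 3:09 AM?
Hour hand position: 3 x 30 + 9 x 0.5 = 94.5 degrees
Minute hand position: 9 x 6 = 54 degrees
Difference: |94.5 - 54| = 40.5 degrees
The angle between the hands is 40.5 degrees

Final answer: 40.5 degrees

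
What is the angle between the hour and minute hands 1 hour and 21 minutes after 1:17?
First find the time 1 hour and 21 minutes after 1:17.
Total minutes: 1 x 60 + 17 + 1 x 60 + 21 = 158.
158 mod 720 = 158 minutes = 2:38.
Now compute the angle at 2:38:
Hour hand: 2 x 30 + 38 x 0.5 = 79 degrees
Minute hand: 38 x 6 = 228 degrees
Difference: |79 - 228| = 149 degrees
The angle is 149 degrees

Final answer: 149 degrees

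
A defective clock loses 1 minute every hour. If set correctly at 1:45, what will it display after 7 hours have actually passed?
For every 60 true minutes, the faulty clock advances 60 - 1 = 59 minutes.
True elapsed: 7 hours = 420 minutes.
Faulty clock advances: 420 x 59/60 = 413 minutes (drift: 7 minutes behind).
Shown time: 1:45 + 413 minutes = 8:38.

Final answer: 8:38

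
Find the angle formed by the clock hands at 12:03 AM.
Hour hand position: 0 x 30 + 3 x 0.5 = 1.5 degrees
Minute hand position: 3 x 6 = 18 degrees
Difference: |1.5 - 18| = 16.5 degrees
The angle between the hands is 16.5 degrees

Final answer: 16.5 degrees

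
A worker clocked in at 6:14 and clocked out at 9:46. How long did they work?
From 6:14 to 9:46:
(9 x 60 + 46) - (6 x 60 + 14) = 586 - 374 = 212 minutes
= 3 hours and 32 minutes

Final answer: 3 hours and 32 minutes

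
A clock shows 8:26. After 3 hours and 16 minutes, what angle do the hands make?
First find the time 3 hours and 16 minutes after 8:26.
Total minutes: 8 x 60 + 26 + 3 x 60 + 16 = 702.
702 mod 720 = 702 minutes = 11:42.
Now compute the angle at 11:42:
Hour hand: 11 x 30 + 42 x 0.5 = 351 degrees
Minute hand: 42 x 6 = 252 degrees
Difference: |351 - 252| = 99 degrees
The angle is 99 degrees

Final answer: 99 degrees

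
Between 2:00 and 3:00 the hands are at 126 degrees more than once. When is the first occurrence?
At t minutes past 2:00, the hour hand is at 30 x 2 + 0.5t degrees and the minute hand is at 6t degrees.
The smaller angle between them is 126 degrees when |30H - 5.5t| = 126 or |30H - 5.5t| = 234.
With H = 2, solve 30 x 2 - 5.5t = +/- target for each target:
  t = (30 x 2 - 126) / 5.5 = -12 (outside (0, 60))
  t = (30 x 2 + 126) / 5.5 = 33.82
  t = (30 x 2 - 234) / 5.5 = -31.64 (outside (0, 60))
  t = (30 x 2 + 234) / 5.5 = 53.45
Valid solutions in (0, 60): {33.82, 53.45} minutes.
The first occurrence is t = 33.82 minutes.
The hands form a 126-degree angle at 33.82 minutes past 2:00.

Final answer: 33.82 minutes past 2:00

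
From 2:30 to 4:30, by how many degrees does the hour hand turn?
The hour hand moves 0.5 degrees per minute.
Time elapsed: 4:30 - 2:30 = 120 minutes
Angular displacement: 120 x 0.5 = 60 degrees

Final answer: 60 degrees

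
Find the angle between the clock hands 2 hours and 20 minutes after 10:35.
First find the time 2 hours and 20 minutes after 10:35.
Total minutes: 10 x 60 + 35 + 2 x 60 + 20 = 775.
775 mod 720 = 55 minutes = 12:55.
Now compute the angle at 12:55:
Hour hand: 0 x 30 + 55 x 0.5 = 27.5 degrees
Minute hand: 55 x 6 = 330 degrees
Difference: |27.5 - 330| = 302.5 degrees
Smaller angle: 360 - 302.5 = 57.5 degrees

Final answer: 57.5 degrees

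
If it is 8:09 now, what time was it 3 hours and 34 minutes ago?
Starting time: 8:09 = 489 total minutes past 12:00
Subtracting: 3 hours and 34 minutes = 214 minutes
489 - 214 = 275 minutes
= 4 hours and 35 minutes past 12:00 = 4:35

Final answer: 4:35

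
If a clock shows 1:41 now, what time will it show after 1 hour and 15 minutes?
Starting time: 1:41
Adding 15 minutes to 41 minutes: 41 + 15 = 56 minutes
Adding 1 hour: 1 + 1 = 2
Final time: 2:56

Final answer: 2:56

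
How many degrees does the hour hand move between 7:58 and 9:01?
The hour hand moves 0.5 degrees per minute.
Time elapsed: 9:01 - 7:58 = 63 minutes
Angular displacement: 63 x 0.5 = 31.5 degrees

Final answer: 31.5 degrees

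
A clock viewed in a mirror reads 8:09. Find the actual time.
Reflection across the vertical (12-6) axis maps a hand at angle A degrees to (360 - A) degrees, which sends a reading of T minutes past 12:00 to (720 - T) minutes past 12:00.
Mirror reads 8:09 = 489 minutes past 12:00.
Actual time: (720 - 489) mod 720 = 231 minutes = 3:51.

Final answer: 3:51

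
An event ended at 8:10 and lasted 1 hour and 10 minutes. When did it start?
Starting time: 8:10 = 490 total minutes past 12:00
Subtracting: 1 hour and 10 minutes = 70 minutes
490 - 70 = 420 minutes
= 7 hours past 12:00 = 7:00

Final answer: 7:00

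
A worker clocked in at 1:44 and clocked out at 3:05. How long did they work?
From 1:44 to 3:05:
(3 x 60 + 5) - (1 x 60 + 44) = 185 - 104 = 81 minutes
= 1 hour and 21 minutes

Final answer: 1 hour and 21 minutes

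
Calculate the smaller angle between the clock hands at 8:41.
Hour hand position: 8 x 30 + 41 x 0.5 = 260.5 degrees
Minute hand position: 41 x 6 = 246 degrees
Difference: |260.5 - 246| = 14.5 degrees
The angle between the hands is 14.5 degrees

Final answer: 14.5 degrees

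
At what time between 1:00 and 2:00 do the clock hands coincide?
The minute hand gains 5.5 degrees per minute on the hour hand.
At 1:00, the hour hand is at 30 degrees and the minute hand is at 0 degrees.
The gap is 30 degrees. Time to close: 30/5.5 = 60 x 1/11 = 5.45 minutes.
The hands overlap at 5.45 minutes past 1:00.

Final answer: 5.45 minutes past 1:00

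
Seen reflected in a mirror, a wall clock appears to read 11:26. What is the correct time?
Reflection across the vertical (12-6) axis maps a hand at angle A degrees to (360 - A) degrees, which sends a reading of T minutes past 12:00 to (720 - T) minutes past 12:00.
Mirror reads 11:26 = 686 minutes past 12:00.
Actual time: (720 - 686) mod 720 = 34 minutes = 12:34.

Final answer: 12:34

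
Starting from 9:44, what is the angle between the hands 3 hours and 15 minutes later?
First find the time 3 hours and 15 minutes after 9:44.
Total minutes: 9 x 60 + 44 + 3 x 60 + 15 = 779.
779 mod 720 = 59 minutes = 12:59.
Now compute the angle at 12:59:
Hour hand: 0 x 30 + 59 x 0.5 = 29.5 degrees
Minute hand: 59 x 6 = 354 degrees
Difference: |29.5 - 354| = 324.5 degrees
Smaller angle: 360 - 324.5 = 35.5 degrees

Final answer: 35.5 degrees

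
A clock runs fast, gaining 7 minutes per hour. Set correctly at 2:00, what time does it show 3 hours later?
For every 60 true minutes, the faulty clock advances 60 + 7 = 67 minutes.
True elapsed: 3 hours = 180 minutes.
Faulty clock advances: 180 x 67/60 = 201 minutes (drift: 21 minutes ahead).
Shown time: 2:00 + 201 minutes = 5:21.

Final answer: 5:21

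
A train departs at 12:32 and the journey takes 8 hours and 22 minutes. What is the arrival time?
Starting time: 12:32
Adding 22 minutes to 32 minutes: 32 + 22 = 54 minutes
Adding 8 hours: 12 + 8 = 20 - 12 = 8
Final time: 8:54

Final answer: 8:54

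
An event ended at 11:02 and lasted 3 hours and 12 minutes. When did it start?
Starting time: 11:02 = 662 total minutes past 12:00
Subtracting: 3 hours and 12 minutes = 192 minutes
662 - 192 = 470 minutes
= 7 hours and 50 minutes past 12:00 = 7:50

Final answer: 7:50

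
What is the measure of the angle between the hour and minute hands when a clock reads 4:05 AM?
Hour hand position: 4 x 30 + 5 x 0.5 = 122.5 degrees
Minute hand position: 5 x 6 = 30 degrees
Difference: |122.5 - 30| = 92.5 degrees
The angle between the hands is 92.5 degrees

Final answer: 92.5 degrees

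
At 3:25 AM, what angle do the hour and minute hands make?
Hour hand position: 3 x 30 + 25 x 0.5 = 102.5 degrees
Minute hand position: 25 x 6 = 150 degrees
Difference: |102.5 - 150| = 47.5 degrees
The angle between the hands is 47.5 degrees

Final answer: 47.5 degrees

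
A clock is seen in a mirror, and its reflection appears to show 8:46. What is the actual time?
Reflection across the vertical (12-6) axis maps a hand at angle A degrees to (360 - A) degrees, which sends a reading of T minutes past 12:00 to (720 - T) minutes past 12:00.
Mirror reads 8:46 = 526 minutes past 12:00.
Actual time: (720 - 526) mod 720 = 194 minutes = 3:14.

Final answer: 3:14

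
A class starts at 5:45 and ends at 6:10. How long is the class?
From 5:45 to 6:10:
(6 x 60 + 10) - (5 x 60 + 45) = 370 - 345 = 25 minutes
= 25 minutes

Final answer: 25 minutes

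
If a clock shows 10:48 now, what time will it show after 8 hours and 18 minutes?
Starting time: 10:48
Adding 18 minutes to 48 minutes: 48 + 18 = 66 minutes = 1 hour and 6 minutes
Adding 8 hours: 10 + 8 + 1 (carry) = 19 - 12 = 7
Final time: 7:06

Final answer: 7:06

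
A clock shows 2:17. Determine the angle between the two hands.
Hour hand position: 2 x 30 + 17 x 0.5 = 68.5 degrees
Minute hand position: 17 x 6 = 102 degrees
Difference: |68.5 - 102| = 33.5 degrees
The angle between the hands is 33.5 degrees

Final answer: 33.5 degrees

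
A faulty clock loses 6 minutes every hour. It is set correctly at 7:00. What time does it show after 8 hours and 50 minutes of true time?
For every 60 true minutes, the faulty clock advances 60 - 6 = 54 minutes.
True elapsed: 8 hours and 50 minutes = 530 minutes.
Faulty clock advances: 530 x 54/60 = 477 minutes (drift: 53 minutes behind).
Shown time: 7:00 + 477 minutes = 2:57.

Final answer: 2:57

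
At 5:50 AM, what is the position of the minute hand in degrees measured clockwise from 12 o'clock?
The minute hand moves 6 degrees per minute.
At 5:50: 50 x 6 = 300 degrees

Final answer: 300 degrees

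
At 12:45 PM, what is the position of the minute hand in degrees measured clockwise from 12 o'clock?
The minute hand moves 6 degrees per minute.
At 12:45: 45 x 6 = 270 degrees

Final answer: 270 degrees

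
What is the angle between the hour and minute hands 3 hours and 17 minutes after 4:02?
First find the time 3 hours and 17 minutes after 4:02.
Total minutes: 4 x 60 + 2 + 3 x 60 + 17 = 439.
439 mod 720 = 439 minutes = 7:19.
Now compute the angle at 7:19:
Hour hand: 7 x 30 + 19 x 0.5 = 219.5 degrees
Minute hand: 19 x 6 = 114 degrees
Difference: |219.5 - 114| = 105.5 degrees
The angle is 105.5 degrees

Final answer: 105.5 degrees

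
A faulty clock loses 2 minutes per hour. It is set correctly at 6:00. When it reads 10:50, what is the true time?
For every 60 true minutes, the faulty clock advances 58 minutes, so 1 faulty-clock minute corresponds to 60/58 true minutes.
From 6:00 to 10:50 on the faulty dial is 290 minutes.
True elapsed: 290 x 60/58 = 300 minutes = 5 hours.
True time: 6:00 + 5 hours = 11:00.

Final answer: 11:00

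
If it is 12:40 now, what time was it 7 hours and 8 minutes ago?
Starting time: 12:40 = 40 total minutes past 12:00
Subtracting: 7 hours and 8 minutes = 428 minutes
40 - 428 = -388 (negative, add 12 hours = 720) = 332 minutes
= 5 hours and 32 minutes past 12:00 = 5:32

Final answer: 5:32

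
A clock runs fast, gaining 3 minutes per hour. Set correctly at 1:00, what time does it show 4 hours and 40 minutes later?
For every 60 true minutes, the faulty clock advances 60 + 3 = 63 minutes.
True elapsed: 4 hours and 40 minutes = 280 minutes.
Faulty clock advances: 280 x 63/60 = 294 minutes (drift: 14 minutes ahead).
Shown time: 1:00 + 294 minutes = 5:54.

Final answer: 5:54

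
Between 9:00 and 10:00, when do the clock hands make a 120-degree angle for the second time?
At t minutes past 9:00, the hour hand is at 30 x 9 + 0.5t degrees and the minute hand is at 6t degrees.
The smaller angle between them is 120 degrees when |30H - 5.5t| = 120 or |30H - 5.5t| = 240.
With H = 9, solve 30 x 9 - 5.5t = +/- target for each target:
  t = (30 x 9 - 120) / 5.5 = 27.27
  t = (30 x 9 + 120) / 5.5 = 70.91 (outside (0, 60))
  t = (30 x 9 - 240) / 5.5 = 5.45
  t = (30 x 9 + 240) / 5.5 = 92.73 (outside (0, 60))
Valid solutions in (0, 60): {5.45, 27.27} minutes.
The second occurrence is t = 27.27 minutes.
The hands form a 120-degree angle at 27.27 minutes past 9:00.

Final answer: 27.27 minutes past 9:00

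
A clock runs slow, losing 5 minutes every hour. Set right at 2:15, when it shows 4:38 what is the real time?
For every 60 true minutes, the faulty clock advances 55 minutes, so 1 faulty-clock minute corresponds to 60/55 true minutes.
From 2:15 to 4:38 on the faulty dial is 143 minutes.
True elapsed: 143 x 60/55 = 156 minutes = 2 hours and 36 minutes.
True time: 2:15 + 2 hours and 36 minutes = 4:51.

Final answer: 4:51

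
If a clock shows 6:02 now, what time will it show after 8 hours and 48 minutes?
Starting time: 6:02
Adding 48 minutes to 2 minutes: 2 + 48 = 50 minutes
Adding 8 hours: 6 + 8 = 14 - 12 = 2
Final time: 2:50

Final answer: 2:50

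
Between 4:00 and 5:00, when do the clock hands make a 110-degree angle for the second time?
At t minutes past 4:00, the hour hand is at 30 x 4 + 0.5t degrees and the minute hand is at 6t degrees.
The smaller angle between them is 110 degrees when |30H - 5.5t| = 110 or |30H - 5.5t| = 250.
With H = 4, solve 30 x 4 - 5.5t = +/- target for each target:
  t = (30 x 4 - 110) / 5.5 = 1.82
  t = (30 x 4 + 110) / 5.5 = 41.82
  t = (30 x 4 - 250) / 5.5 = -23.64 (outside (0, 60))
  t = (30 x 4 + 250) / 5.5 = 67.27 (outside (0, 60))
Valid solutions in (0, 60): {1.82, 41.82} minutes.
The second occurrence is t = 41.82 minutes.
The hands form a 110-degree angle at 41.82 minutes past 4:00.

Final answer: 41.82 minutes past 4:00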